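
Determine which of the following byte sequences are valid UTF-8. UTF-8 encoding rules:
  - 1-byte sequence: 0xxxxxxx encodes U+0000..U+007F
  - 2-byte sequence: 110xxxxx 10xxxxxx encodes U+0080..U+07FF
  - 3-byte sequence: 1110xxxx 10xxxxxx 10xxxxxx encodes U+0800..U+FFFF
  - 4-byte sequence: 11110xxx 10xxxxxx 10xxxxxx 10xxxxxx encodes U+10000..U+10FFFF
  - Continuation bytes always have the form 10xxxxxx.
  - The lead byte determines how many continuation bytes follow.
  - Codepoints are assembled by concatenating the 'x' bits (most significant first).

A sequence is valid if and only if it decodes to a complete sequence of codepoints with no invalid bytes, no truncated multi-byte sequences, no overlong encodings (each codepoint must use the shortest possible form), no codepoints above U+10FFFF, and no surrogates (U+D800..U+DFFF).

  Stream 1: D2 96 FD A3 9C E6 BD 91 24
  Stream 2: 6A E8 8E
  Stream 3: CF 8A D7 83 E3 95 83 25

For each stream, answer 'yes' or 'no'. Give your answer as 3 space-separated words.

Stream 1: error at byte offset 2. INVALID
Stream 2: error at byte offset 3. INVALID
Stream 3: decodes cleanly. VALID

Answer: no no yes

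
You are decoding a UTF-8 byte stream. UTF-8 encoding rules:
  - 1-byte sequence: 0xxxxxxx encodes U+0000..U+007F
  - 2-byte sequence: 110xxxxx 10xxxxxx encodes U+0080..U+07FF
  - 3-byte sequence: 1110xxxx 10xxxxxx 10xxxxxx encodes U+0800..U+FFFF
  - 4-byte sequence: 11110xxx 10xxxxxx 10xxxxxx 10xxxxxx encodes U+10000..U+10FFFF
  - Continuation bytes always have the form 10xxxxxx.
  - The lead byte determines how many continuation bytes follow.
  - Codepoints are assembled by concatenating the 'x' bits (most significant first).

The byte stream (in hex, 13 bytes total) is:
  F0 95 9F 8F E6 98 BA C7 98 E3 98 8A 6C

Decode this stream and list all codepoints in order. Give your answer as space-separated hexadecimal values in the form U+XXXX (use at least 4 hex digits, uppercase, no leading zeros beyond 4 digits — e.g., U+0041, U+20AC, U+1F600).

Answer: U+157CF U+663A U+01D8 U+360A U+006C

Derivation:
Byte[0]=F0: 4-byte lead, need 3 cont bytes. acc=0x0
Byte[1]=95: continuation. acc=(acc<<6)|0x15=0x15
Byte[2]=9F: continuation. acc=(acc<<6)|0x1F=0x55F
Byte[3]=8F: continuation. acc=(acc<<6)|0x0F=0x157CF
Completed: cp=U+157CF (starts at byte 0)
Byte[4]=E6: 3-byte lead, need 2 cont bytes. acc=0x6
Byte[5]=98: continuation. acc=(acc<<6)|0x18=0x198
Byte[6]=BA: continuation. acc=(acc<<6)|0x3A=0x663A
Completed: cp=U+663A (starts at byte 4)
Byte[7]=C7: 2-byte lead, need 1 cont bytes. acc=0x7
Byte[8]=98: continuation. acc=(acc<<6)|0x18=0x1D8
Completed: cp=U+01D8 (starts at byte 7)
Byte[9]=E3: 3-byte lead, need 2 cont bytes. acc=0x3
Byte[10]=98: continuation. acc=(acc<<6)|0x18=0xD8
Byte[11]=8A: continuation. acc=(acc<<6)|0x0A=0x360A
Completed: cp=U+360A (starts at byte 9)
Byte[12]=6C: 1-byte ASCII. cp=U+006C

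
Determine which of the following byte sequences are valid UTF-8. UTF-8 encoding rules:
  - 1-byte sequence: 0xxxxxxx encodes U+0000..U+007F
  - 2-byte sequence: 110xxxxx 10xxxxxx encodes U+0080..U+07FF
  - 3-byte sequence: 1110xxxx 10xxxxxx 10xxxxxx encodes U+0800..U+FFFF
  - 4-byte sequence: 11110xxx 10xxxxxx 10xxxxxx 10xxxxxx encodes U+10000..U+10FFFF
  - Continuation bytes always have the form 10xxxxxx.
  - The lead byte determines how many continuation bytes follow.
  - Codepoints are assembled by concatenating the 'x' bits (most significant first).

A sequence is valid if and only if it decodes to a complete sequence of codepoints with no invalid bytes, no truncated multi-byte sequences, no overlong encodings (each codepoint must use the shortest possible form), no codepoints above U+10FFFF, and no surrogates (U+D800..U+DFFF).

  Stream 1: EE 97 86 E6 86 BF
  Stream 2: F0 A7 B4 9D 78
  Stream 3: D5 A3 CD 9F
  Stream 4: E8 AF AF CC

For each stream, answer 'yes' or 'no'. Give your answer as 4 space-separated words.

Stream 1: decodes cleanly. VALID
Stream 2: decodes cleanly. VALID
Stream 3: decodes cleanly. VALID
Stream 4: error at byte offset 4. INVALID

Answer: yes yes yes no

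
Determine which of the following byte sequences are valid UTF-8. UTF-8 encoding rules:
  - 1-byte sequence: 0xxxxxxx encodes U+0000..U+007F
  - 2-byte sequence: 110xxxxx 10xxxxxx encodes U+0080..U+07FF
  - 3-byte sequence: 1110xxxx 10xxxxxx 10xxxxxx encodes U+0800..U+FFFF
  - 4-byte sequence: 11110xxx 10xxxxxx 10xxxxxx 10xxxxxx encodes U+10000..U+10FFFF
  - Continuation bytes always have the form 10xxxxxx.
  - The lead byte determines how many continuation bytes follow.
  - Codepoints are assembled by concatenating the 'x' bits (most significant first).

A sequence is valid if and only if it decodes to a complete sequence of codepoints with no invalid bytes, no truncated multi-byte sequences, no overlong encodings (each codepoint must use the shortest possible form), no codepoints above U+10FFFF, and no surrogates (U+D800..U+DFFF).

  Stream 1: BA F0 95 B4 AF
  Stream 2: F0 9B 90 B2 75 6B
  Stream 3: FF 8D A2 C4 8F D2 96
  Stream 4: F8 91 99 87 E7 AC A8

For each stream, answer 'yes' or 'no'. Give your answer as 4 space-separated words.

Answer: no yes no no

Derivation:
Stream 1: error at byte offset 0. INVALID
Stream 2: decodes cleanly. VALID
Stream 3: error at byte offset 0. INVALID
Stream 4: error at byte offset 0. INVALID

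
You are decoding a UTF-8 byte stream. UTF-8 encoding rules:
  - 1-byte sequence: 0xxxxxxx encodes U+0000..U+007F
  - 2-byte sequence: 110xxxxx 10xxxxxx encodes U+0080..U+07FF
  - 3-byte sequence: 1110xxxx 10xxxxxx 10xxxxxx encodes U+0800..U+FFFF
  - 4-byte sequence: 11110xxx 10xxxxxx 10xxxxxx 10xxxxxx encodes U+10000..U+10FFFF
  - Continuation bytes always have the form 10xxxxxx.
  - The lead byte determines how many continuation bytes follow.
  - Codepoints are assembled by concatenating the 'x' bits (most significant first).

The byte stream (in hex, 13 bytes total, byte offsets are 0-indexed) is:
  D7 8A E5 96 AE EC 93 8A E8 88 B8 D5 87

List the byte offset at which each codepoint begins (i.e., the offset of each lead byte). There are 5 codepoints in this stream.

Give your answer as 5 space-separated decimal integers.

Byte[0]=D7: 2-byte lead, need 1 cont bytes. acc=0x17
Byte[1]=8A: continuation. acc=(acc<<6)|0x0A=0x5CA
Completed: cp=U+05CA (starts at byte 0)
Byte[2]=E5: 3-byte lead, need 2 cont bytes. acc=0x5
Byte[3]=96: continuation. acc=(acc<<6)|0x16=0x156
Byte[4]=AE: continuation. acc=(acc<<6)|0x2E=0x55AE
Completed: cp=U+55AE (starts at byte 2)
Byte[5]=EC: 3-byte lead, need 2 cont bytes. acc=0xC
Byte[6]=93: continuation. acc=(acc<<6)|0x13=0x313
Byte[7]=8A: continuation. acc=(acc<<6)|0x0A=0xC4CA
Completed: cp=U+C4CA (starts at byte 5)
Byte[8]=E8: 3-byte lead, need 2 cont bytes. acc=0x8
Byte[9]=88: continuation. acc=(acc<<6)|0x08=0x208
Byte[10]=B8: continuation. acc=(acc<<6)|0x38=0x8238
Completed: cp=U+8238 (starts at byte 8)
Byte[11]=D5: 2-byte lead, need 1 cont bytes. acc=0x15
Byte[12]=87: continuation. acc=(acc<<6)|0x07=0x547
Completed: cp=U+0547 (starts at byte 11)

Answer: 0 2 5 8 11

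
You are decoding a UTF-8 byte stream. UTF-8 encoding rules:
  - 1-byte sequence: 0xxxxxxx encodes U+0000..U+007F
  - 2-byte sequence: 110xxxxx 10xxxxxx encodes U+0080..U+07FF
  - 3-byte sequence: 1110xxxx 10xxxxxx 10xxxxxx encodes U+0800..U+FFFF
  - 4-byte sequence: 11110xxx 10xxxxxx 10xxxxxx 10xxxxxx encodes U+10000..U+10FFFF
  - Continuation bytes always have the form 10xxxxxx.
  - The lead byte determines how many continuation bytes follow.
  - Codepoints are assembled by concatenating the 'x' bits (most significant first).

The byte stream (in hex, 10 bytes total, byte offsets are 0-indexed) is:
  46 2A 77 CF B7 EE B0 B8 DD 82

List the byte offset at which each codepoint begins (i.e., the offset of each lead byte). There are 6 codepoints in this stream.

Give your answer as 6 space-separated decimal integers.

Answer: 0 1 2 3 5 8

Derivation:
Byte[0]=46: 1-byte ASCII. cp=U+0046
Byte[1]=2A: 1-byte ASCII. cp=U+002A
Byte[2]=77: 1-byte ASCII. cp=U+0077
Byte[3]=CF: 2-byte lead, need 1 cont bytes. acc=0xF
Byte[4]=B7: continuation. acc=(acc<<6)|0x37=0x3F7
Completed: cp=U+03F7 (starts at byte 3)
Byte[5]=EE: 3-byte lead, need 2 cont bytes. acc=0xE
Byte[6]=B0: continuation. acc=(acc<<6)|0x30=0x3B0
Byte[7]=B8: continuation. acc=(acc<<6)|0x38=0xEC38
Completed: cp=U+EC38 (starts at byte 5)
Byte[8]=DD: 2-byte lead, need 1 cont bytes. acc=0x1D
Byte[9]=82: continuation. acc=(acc<<6)|0x02=0x742
Completed: cp=U+0742 (starts at byte 8)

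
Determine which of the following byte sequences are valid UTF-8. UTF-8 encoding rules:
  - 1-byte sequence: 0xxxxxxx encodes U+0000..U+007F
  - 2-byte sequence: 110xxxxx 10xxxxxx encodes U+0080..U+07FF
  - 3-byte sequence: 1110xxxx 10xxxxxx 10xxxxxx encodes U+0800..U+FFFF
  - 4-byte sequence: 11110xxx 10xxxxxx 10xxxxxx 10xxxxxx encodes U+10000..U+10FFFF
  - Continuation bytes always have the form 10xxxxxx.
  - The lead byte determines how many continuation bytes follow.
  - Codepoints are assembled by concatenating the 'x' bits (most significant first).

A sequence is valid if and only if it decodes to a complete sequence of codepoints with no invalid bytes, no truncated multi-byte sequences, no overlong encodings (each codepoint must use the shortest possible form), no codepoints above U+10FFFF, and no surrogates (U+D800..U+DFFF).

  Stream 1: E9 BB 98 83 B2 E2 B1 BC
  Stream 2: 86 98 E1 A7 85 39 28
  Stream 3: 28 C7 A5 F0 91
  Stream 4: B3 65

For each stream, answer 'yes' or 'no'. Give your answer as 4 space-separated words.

Answer: no no no no

Derivation:
Stream 1: error at byte offset 3. INVALID
Stream 2: error at byte offset 0. INVALID
Stream 3: error at byte offset 5. INVALID
Stream 4: error at byte offset 0. INVALID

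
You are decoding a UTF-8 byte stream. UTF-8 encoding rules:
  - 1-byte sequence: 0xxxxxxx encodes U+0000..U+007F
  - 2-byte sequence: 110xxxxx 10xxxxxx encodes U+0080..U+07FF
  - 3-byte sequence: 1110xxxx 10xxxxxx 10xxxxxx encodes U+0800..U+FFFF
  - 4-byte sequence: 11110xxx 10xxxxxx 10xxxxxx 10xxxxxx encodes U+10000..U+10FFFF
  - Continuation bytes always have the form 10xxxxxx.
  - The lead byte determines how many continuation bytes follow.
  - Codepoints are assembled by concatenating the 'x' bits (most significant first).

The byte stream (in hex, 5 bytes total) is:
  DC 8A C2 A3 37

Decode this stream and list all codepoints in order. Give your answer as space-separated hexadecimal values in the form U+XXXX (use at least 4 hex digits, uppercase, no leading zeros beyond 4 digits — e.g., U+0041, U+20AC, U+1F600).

Answer: U+070A U+00A3 U+0037

Derivation:
Byte[0]=DC: 2-byte lead, need 1 cont bytes. acc=0x1C
Byte[1]=8A: continuation. acc=(acc<<6)|0x0A=0x70A
Completed: cp=U+070A (starts at byte 0)
Byte[2]=C2: 2-byte lead, need 1 cont bytes. acc=0x2
Byte[3]=A3: continuation. acc=(acc<<6)|0x23=0xA3
Completed: cp=U+00A3 (starts at byte 2)
Byte[4]=37: 1-byte ASCII. cp=U+0037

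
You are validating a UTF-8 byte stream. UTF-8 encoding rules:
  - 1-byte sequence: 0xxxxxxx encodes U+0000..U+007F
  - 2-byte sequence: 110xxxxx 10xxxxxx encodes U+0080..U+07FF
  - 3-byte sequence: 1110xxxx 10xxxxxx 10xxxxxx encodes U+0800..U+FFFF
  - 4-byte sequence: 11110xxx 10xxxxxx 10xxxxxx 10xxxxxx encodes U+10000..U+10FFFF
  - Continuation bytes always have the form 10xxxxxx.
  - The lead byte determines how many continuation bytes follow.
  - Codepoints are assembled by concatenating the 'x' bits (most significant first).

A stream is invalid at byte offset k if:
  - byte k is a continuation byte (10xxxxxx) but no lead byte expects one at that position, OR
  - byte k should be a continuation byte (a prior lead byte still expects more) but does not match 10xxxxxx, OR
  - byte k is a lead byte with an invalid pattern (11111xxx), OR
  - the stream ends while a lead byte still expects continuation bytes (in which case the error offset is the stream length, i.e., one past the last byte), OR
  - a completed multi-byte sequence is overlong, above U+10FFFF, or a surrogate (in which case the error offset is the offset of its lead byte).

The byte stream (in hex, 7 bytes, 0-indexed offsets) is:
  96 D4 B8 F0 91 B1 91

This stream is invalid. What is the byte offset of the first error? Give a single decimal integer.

Byte[0]=96: INVALID lead byte (not 0xxx/110x/1110/11110)

Answer: 0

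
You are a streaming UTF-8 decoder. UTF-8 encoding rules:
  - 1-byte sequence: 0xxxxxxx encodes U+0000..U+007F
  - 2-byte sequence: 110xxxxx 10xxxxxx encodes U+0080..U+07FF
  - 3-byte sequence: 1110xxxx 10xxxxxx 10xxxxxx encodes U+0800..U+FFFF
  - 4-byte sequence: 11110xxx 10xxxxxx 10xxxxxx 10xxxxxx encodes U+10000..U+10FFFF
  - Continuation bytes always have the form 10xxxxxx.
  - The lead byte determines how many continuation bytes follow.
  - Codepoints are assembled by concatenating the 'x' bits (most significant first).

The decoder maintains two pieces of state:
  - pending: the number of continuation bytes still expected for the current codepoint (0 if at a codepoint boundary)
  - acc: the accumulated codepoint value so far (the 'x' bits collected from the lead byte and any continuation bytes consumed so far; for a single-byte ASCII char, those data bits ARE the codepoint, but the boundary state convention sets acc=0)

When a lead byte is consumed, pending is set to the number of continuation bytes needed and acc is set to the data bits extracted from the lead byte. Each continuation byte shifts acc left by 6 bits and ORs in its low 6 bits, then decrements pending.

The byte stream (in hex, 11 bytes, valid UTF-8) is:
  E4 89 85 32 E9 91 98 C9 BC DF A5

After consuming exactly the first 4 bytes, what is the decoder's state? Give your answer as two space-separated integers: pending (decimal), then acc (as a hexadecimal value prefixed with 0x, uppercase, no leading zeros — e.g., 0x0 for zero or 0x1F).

Answer: 0 0x0

Derivation:
Byte[0]=E4: 3-byte lead. pending=2, acc=0x4
Byte[1]=89: continuation. acc=(acc<<6)|0x09=0x109, pending=1
Byte[2]=85: continuation. acc=(acc<<6)|0x05=0x4245, pending=0
Byte[3]=32: 1-byte. pending=0, acc=0x0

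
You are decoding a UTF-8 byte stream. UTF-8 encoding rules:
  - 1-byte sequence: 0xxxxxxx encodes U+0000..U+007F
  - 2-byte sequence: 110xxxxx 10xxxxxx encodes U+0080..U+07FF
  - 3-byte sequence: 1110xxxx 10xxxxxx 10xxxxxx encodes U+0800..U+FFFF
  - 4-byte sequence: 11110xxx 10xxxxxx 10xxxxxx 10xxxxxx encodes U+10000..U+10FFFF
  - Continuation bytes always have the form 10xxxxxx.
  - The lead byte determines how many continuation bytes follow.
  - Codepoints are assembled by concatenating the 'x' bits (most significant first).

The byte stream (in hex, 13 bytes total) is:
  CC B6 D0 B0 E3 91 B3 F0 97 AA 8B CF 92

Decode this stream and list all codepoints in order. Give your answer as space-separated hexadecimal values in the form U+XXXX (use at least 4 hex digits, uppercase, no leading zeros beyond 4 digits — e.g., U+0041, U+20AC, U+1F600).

Byte[0]=CC: 2-byte lead, need 1 cont bytes. acc=0xC
Byte[1]=B6: continuation. acc=(acc<<6)|0x36=0x336
Completed: cp=U+0336 (starts at byte 0)
Byte[2]=D0: 2-byte lead, need 1 cont bytes. acc=0x10
Byte[3]=B0: continuation. acc=(acc<<6)|0x30=0x430
Completed: cp=U+0430 (starts at byte 2)
Byte[4]=E3: 3-byte lead, need 2 cont bytes. acc=0x3
Byte[5]=91: continuation. acc=(acc<<6)|0x11=0xD1
Byte[6]=B3: continuation. acc=(acc<<6)|0x33=0x3473
Completed: cp=U+3473 (starts at byte 4)
Byte[7]=F0: 4-byte lead, need 3 cont bytes. acc=0x0
Byte[8]=97: continuation. acc=(acc<<6)|0x17=0x17
Byte[9]=AA: continuation. acc=(acc<<6)|0x2A=0x5EA
Byte[10]=8B: continuation. acc=(acc<<6)|0x0B=0x17A8B
Completed: cp=U+17A8B (starts at byte 7)
Byte[11]=CF: 2-byte lead, need 1 cont bytes. acc=0xF
Byte[12]=92: continuation. acc=(acc<<6)|0x12=0x3D2
Completed: cp=U+03D2 (starts at byte 11)

Answer: U+0336 U+0430 U+3473 U+17A8B U+03D2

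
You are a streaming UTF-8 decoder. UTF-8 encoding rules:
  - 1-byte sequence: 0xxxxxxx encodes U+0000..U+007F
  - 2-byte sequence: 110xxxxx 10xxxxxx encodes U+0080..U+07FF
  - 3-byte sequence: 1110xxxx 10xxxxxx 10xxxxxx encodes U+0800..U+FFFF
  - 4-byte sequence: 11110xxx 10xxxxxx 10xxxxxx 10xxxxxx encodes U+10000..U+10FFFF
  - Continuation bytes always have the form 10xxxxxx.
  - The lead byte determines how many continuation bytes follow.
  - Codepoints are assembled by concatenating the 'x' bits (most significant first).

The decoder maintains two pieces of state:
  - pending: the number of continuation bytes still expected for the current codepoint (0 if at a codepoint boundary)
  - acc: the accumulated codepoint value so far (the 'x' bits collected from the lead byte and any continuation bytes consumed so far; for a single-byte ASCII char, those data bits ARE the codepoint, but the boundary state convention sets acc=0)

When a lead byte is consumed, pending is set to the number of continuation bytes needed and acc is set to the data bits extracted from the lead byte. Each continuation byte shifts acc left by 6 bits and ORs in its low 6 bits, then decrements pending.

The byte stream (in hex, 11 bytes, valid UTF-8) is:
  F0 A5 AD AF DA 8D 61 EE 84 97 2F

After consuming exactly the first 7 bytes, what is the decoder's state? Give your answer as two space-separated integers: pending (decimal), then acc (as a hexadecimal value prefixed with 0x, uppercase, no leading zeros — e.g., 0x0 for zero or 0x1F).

Byte[0]=F0: 4-byte lead. pending=3, acc=0x0
Byte[1]=A5: continuation. acc=(acc<<6)|0x25=0x25, pending=2
Byte[2]=AD: continuation. acc=(acc<<6)|0x2D=0x96D, pending=1
Byte[3]=AF: continuation. acc=(acc<<6)|0x2F=0x25B6F, pending=0
Byte[4]=DA: 2-byte lead. pending=1, acc=0x1A
Byte[5]=8D: continuation. acc=(acc<<6)|0x0D=0x68D, pending=0
Byte[6]=61: 1-byte. pending=0, acc=0x0

Answer: 0 0x0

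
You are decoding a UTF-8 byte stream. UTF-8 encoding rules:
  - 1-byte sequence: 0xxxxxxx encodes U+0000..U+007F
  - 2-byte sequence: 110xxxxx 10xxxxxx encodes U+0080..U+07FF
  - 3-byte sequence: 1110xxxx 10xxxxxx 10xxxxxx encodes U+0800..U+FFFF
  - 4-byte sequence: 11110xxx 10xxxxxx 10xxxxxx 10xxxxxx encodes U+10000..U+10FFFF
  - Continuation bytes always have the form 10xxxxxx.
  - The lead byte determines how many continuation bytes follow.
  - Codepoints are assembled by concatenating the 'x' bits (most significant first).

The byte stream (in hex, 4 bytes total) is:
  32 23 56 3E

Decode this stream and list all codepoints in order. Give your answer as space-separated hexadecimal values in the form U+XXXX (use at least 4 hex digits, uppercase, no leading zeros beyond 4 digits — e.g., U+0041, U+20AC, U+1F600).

Byte[0]=32: 1-byte ASCII. cp=U+0032
Byte[1]=23: 1-byte ASCII. cp=U+0023
Byte[2]=56: 1-byte ASCII. cp=U+0056
Byte[3]=3E: 1-byte ASCII. cp=U+003E

Answer: U+0032 U+0023 U+0056 U+003E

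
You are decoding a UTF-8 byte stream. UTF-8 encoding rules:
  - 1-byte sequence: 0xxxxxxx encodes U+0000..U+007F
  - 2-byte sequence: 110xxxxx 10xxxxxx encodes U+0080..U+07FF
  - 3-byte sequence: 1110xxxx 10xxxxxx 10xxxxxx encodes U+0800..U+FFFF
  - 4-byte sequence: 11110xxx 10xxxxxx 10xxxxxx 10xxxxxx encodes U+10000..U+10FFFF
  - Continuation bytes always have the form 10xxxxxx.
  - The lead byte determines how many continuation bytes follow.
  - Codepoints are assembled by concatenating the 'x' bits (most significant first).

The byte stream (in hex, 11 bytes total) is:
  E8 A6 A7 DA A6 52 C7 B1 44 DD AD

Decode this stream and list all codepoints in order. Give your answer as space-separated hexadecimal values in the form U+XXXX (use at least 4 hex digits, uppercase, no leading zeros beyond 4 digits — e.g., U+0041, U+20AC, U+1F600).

Answer: U+89A7 U+06A6 U+0052 U+01F1 U+0044 U+076D

Derivation:
Byte[0]=E8: 3-byte lead, need 2 cont bytes. acc=0x8
Byte[1]=A6: continuation. acc=(acc<<6)|0x26=0x226
Byte[2]=A7: continuation. acc=(acc<<6)|0x27=0x89A7
Completed: cp=U+89A7 (starts at byte 0)
Byte[3]=DA: 2-byte lead, need 1 cont bytes. acc=0x1A
Byte[4]=A6: continuation. acc=(acc<<6)|0x26=0x6A6
Completed: cp=U+06A6 (starts at byte 3)
Byte[5]=52: 1-byte ASCII. cp=U+0052
Byte[6]=C7: 2-byte lead, need 1 cont bytes. acc=0x7
Byte[7]=B1: continuation. acc=(acc<<6)|0x31=0x1F1
Completed: cp=U+01F1 (starts at byte 6)
Byte[8]=44: 1-byte ASCII. cp=U+0044
Byte[9]=DD: 2-byte lead, need 1 cont bytes. acc=0x1D
Byte[10]=AD: continuation. acc=(acc<<6)|0x2D=0x76D
Completed: cp=U+076D (starts at byte 9)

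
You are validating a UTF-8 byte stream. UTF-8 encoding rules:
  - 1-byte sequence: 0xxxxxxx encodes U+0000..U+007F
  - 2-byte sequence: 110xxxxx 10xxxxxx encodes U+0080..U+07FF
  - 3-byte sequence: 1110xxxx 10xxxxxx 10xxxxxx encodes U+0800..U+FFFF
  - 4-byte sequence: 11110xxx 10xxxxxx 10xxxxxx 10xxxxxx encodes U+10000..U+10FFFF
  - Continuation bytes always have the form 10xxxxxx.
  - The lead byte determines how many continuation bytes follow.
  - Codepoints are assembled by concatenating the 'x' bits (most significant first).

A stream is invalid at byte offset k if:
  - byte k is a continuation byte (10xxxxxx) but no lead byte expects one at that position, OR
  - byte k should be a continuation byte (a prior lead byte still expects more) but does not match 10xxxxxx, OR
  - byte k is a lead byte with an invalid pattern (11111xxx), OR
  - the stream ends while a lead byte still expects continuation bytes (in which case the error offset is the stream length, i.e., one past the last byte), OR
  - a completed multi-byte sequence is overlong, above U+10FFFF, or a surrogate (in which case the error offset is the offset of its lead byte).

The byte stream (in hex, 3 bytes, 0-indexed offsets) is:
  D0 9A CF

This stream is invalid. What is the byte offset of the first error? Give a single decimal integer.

Answer: 3

Derivation:
Byte[0]=D0: 2-byte lead, need 1 cont bytes. acc=0x10
Byte[1]=9A: continuation. acc=(acc<<6)|0x1A=0x41A
Completed: cp=U+041A (starts at byte 0)
Byte[2]=CF: 2-byte lead, need 1 cont bytes. acc=0xF
Byte[3]: stream ended, expected continuation. INVALID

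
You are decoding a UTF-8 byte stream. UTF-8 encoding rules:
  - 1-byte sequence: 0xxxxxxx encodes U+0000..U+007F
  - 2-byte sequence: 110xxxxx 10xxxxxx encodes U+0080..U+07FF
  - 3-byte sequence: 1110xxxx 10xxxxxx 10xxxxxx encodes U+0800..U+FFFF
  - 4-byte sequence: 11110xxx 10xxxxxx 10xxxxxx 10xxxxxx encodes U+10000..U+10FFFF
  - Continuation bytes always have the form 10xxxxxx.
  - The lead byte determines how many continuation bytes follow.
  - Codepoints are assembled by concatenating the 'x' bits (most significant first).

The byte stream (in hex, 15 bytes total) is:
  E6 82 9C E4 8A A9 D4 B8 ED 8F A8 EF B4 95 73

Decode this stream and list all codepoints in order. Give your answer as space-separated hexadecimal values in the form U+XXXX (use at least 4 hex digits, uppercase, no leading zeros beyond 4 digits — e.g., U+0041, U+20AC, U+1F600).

Byte[0]=E6: 3-byte lead, need 2 cont bytes. acc=0x6
Byte[1]=82: continuation. acc=(acc<<6)|0x02=0x182
Byte[2]=9C: continuation. acc=(acc<<6)|0x1C=0x609C
Completed: cp=U+609C (starts at byte 0)
Byte[3]=E4: 3-byte lead, need 2 cont bytes. acc=0x4
Byte[4]=8A: continuation. acc=(acc<<6)|0x0A=0x10A
Byte[5]=A9: continuation. acc=(acc<<6)|0x29=0x42A9
Completed: cp=U+42A9 (starts at byte 3)
Byte[6]=D4: 2-byte lead, need 1 cont bytes. acc=0x14
Byte[7]=B8: continuation. acc=(acc<<6)|0x38=0x538
Completed: cp=U+0538 (starts at byte 6)
Byte[8]=ED: 3-byte lead, need 2 cont bytes. acc=0xD
Byte[9]=8F: continuation. acc=(acc<<6)|0x0F=0x34F
Byte[10]=A8: continuation. acc=(acc<<6)|0x28=0xD3E8
Completed: cp=U+D3E8 (starts at byte 8)
Byte[11]=EF: 3-byte lead, need 2 cont bytes. acc=0xF
Byte[12]=B4: continuation. acc=(acc<<6)|0x34=0x3F4
Byte[13]=95: continuation. acc=(acc<<6)|0x15=0xFD15
Completed: cp=U+FD15 (starts at byte 11)
Byte[14]=73: 1-byte ASCII. cp=U+0073

Answer: U+609C U+42A9 U+0538 U+D3E8 U+FD15 U+0073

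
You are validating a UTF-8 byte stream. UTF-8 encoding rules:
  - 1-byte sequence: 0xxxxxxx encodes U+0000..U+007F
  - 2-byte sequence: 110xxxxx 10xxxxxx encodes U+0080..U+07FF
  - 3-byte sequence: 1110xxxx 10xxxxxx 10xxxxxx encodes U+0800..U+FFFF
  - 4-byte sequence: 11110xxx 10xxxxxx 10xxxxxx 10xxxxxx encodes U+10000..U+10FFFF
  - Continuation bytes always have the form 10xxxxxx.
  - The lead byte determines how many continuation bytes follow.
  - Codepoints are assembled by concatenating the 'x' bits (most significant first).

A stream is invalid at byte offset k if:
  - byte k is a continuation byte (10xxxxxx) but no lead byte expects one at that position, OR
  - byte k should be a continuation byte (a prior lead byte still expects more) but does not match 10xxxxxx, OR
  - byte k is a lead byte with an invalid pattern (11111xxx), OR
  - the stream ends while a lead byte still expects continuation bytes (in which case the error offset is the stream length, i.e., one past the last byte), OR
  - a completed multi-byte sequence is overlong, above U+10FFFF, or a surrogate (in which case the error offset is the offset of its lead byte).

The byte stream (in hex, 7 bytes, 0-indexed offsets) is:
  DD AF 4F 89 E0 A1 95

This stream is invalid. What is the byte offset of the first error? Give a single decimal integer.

Byte[0]=DD: 2-byte lead, need 1 cont bytes. acc=0x1D
Byte[1]=AF: continuation. acc=(acc<<6)|0x2F=0x76F
Completed: cp=U+076F (starts at byte 0)
Byte[2]=4F: 1-byte ASCII. cp=U+004F
Byte[3]=89: INVALID lead byte (not 0xxx/110x/1110/11110)

Answer: 3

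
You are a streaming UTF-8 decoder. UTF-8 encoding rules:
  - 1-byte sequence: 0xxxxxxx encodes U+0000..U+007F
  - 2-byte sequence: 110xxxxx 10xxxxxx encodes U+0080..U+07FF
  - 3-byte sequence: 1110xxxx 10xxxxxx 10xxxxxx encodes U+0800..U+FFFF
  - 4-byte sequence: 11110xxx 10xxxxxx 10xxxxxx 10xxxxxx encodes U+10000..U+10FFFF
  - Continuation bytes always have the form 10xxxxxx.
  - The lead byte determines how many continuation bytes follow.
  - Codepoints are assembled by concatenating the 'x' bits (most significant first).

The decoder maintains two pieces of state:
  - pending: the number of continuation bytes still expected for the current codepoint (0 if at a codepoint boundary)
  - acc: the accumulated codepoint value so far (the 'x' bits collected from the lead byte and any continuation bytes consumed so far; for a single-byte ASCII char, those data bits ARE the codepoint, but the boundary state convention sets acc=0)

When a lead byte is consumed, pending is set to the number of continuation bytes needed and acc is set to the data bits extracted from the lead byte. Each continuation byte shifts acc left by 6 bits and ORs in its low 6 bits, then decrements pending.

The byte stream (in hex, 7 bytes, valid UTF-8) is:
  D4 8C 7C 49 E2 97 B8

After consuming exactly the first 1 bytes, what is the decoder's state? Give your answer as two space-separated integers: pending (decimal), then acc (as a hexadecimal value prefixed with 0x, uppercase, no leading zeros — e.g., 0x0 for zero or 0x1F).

Byte[0]=D4: 2-byte lead. pending=1, acc=0x14

Answer: 1 0x14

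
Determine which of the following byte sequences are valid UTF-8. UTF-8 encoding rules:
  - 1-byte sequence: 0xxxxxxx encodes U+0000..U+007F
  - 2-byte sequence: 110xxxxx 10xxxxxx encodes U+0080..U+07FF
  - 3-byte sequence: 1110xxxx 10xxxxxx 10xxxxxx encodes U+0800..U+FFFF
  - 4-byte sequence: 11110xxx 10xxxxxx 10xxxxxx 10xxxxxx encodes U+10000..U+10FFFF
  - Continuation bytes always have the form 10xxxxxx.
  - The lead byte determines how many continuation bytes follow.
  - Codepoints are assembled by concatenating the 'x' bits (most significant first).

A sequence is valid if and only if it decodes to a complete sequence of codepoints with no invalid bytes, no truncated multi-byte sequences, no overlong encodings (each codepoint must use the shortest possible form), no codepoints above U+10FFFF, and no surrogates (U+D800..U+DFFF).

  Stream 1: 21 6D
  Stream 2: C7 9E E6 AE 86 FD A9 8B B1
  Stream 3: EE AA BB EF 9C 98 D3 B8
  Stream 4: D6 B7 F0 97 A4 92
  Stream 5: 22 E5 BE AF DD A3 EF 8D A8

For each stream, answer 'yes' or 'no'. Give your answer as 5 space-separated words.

Stream 1: decodes cleanly. VALID
Stream 2: error at byte offset 5. INVALID
Stream 3: decodes cleanly. VALID
Stream 4: decodes cleanly. VALID
Stream 5: decodes cleanly. VALID

Answer: yes no yes yes yes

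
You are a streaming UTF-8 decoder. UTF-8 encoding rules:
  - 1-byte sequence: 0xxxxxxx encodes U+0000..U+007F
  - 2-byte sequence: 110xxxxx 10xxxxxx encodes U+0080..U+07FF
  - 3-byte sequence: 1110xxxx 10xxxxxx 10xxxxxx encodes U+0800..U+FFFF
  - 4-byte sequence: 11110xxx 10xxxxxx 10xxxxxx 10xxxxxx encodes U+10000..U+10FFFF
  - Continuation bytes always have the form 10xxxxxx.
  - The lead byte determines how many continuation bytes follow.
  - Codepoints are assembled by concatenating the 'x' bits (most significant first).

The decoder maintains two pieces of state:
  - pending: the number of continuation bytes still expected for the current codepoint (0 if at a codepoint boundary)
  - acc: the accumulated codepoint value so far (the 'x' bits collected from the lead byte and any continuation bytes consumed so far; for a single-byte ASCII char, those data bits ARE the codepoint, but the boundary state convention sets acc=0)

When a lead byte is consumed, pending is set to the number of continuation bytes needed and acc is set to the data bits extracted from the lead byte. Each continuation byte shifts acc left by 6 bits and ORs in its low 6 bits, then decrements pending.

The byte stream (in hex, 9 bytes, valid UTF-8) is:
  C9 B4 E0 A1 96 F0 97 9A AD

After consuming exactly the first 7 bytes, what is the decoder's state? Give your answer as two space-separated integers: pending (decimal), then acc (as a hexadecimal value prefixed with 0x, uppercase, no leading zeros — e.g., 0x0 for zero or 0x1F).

Answer: 2 0x17

Derivation:
Byte[0]=C9: 2-byte lead. pending=1, acc=0x9
Byte[1]=B4: continuation. acc=(acc<<6)|0x34=0x274, pending=0
Byte[2]=E0: 3-byte lead. pending=2, acc=0x0
Byte[3]=A1: continuation. acc=(acc<<6)|0x21=0x21, pending=1
Byte[4]=96: continuation. acc=(acc<<6)|0x16=0x856, pending=0
Byte[5]=F0: 4-byte lead. pending=3, acc=0x0
Byte[6]=97: continuation. acc=(acc<<6)|0x17=0x17, pending=2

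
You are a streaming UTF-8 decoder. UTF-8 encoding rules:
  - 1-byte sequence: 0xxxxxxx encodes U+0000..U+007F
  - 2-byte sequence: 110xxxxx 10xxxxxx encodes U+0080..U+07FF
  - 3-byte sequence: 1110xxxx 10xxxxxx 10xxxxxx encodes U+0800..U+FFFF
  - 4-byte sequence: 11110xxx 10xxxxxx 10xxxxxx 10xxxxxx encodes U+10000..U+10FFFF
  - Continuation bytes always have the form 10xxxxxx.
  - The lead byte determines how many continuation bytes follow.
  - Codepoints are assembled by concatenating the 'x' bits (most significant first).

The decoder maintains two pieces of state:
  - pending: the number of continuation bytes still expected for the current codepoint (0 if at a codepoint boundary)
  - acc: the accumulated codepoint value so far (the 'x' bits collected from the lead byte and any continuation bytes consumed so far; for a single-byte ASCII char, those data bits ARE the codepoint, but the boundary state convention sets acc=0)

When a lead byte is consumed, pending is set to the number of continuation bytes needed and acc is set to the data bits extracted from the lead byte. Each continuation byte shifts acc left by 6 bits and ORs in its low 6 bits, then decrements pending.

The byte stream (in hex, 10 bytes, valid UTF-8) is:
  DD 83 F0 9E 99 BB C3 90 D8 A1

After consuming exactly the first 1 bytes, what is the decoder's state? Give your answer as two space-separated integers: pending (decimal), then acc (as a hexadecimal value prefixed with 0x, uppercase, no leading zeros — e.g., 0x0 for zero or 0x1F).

Answer: 1 0x1D

Derivation:
Byte[0]=DD: 2-byte lead. pending=1, acc=0x1D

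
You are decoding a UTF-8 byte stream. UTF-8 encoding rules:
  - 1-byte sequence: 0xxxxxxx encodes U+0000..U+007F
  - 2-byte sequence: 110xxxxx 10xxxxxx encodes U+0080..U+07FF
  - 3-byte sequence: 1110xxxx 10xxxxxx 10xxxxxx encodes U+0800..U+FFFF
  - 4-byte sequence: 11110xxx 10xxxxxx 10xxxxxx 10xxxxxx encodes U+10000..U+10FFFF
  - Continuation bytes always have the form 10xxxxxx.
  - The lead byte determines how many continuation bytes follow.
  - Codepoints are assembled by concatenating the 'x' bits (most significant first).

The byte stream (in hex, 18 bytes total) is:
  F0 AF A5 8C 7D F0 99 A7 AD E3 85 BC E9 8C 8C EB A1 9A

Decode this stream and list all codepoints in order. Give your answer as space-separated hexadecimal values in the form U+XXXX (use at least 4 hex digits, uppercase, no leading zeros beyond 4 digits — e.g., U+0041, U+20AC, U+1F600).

Answer: U+2F94C U+007D U+199ED U+317C U+930C U+B85A

Derivation:
Byte[0]=F0: 4-byte lead, need 3 cont bytes. acc=0x0
Byte[1]=AF: continuation. acc=(acc<<6)|0x2F=0x2F
Byte[2]=A5: continuation. acc=(acc<<6)|0x25=0xBE5
Byte[3]=8C: continuation. acc=(acc<<6)|0x0C=0x2F94C
Completed: cp=U+2F94C (starts at byte 0)
Byte[4]=7D: 1-byte ASCII. cp=U+007D
Byte[5]=F0: 4-byte lead, need 3 cont bytes. acc=0x0
Byte[6]=99: continuation. acc=(acc<<6)|0x19=0x19
Byte[7]=A7: continuation. acc=(acc<<6)|0x27=0x667
Byte[8]=AD: continuation. acc=(acc<<6)|0x2D=0x199ED
Completed: cp=U+199ED (starts at byte 5)
Byte[9]=E3: 3-byte lead, need 2 cont bytes. acc=0x3
Byte[10]=85: continuation. acc=(acc<<6)|0x05=0xC5
Byte[11]=BC: continuation. acc=(acc<<6)|0x3C=0x317C
Completed: cp=U+317C (starts at byte 9)
Byte[12]=E9: 3-byte lead, need 2 cont bytes. acc=0x9
Byte[13]=8C: continuation. acc=(acc<<6)|0x0C=0x24C
Byte[14]=8C: continuation. acc=(acc<<6)|0x0C=0x930C
Completed: cp=U+930C (starts at byte 12)
Byte[15]=EB: 3-byte lead, need 2 cont bytes. acc=0xB
Byte[16]=A1: continuation. acc=(acc<<6)|0x21=0x2E1
Byte[17]=9A: continuation. acc=(acc<<6)|0x1A=0xB85A
Completed: cp=U+B85A (starts at byte 15)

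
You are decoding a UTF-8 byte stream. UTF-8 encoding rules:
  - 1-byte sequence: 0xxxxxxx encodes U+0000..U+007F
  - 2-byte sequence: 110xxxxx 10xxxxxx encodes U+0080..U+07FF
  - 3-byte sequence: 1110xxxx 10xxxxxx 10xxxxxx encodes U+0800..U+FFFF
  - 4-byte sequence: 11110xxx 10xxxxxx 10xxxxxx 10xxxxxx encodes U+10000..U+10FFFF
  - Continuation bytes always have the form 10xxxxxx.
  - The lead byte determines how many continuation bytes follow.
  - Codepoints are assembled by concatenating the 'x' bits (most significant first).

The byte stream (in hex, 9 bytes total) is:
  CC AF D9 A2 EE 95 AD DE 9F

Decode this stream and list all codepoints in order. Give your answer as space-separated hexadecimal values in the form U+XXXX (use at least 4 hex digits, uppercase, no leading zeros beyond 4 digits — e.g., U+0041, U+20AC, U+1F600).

Byte[0]=CC: 2-byte lead, need 1 cont bytes. acc=0xC
Byte[1]=AF: continuation. acc=(acc<<6)|0x2F=0x32F
Completed: cp=U+032F (starts at byte 0)
Byte[2]=D9: 2-byte lead, need 1 cont bytes. acc=0x19
Byte[3]=A2: continuation. acc=(acc<<6)|0x22=0x662
Completed: cp=U+0662 (starts at byte 2)
Byte[4]=EE: 3-byte lead, need 2 cont bytes. acc=0xE
Byte[5]=95: continuation. acc=(acc<<6)|0x15=0x395
Byte[6]=AD: continuation. acc=(acc<<6)|0x2D=0xE56D
Completed: cp=U+E56D (starts at byte 4)
Byte[7]=DE: 2-byte lead, need 1 cont bytes. acc=0x1E
Byte[8]=9F: continuation. acc=(acc<<6)|0x1F=0x79F
Completed: cp=U+079F (starts at byte 7)

Answer: U+032F U+0662 U+E56D U+079F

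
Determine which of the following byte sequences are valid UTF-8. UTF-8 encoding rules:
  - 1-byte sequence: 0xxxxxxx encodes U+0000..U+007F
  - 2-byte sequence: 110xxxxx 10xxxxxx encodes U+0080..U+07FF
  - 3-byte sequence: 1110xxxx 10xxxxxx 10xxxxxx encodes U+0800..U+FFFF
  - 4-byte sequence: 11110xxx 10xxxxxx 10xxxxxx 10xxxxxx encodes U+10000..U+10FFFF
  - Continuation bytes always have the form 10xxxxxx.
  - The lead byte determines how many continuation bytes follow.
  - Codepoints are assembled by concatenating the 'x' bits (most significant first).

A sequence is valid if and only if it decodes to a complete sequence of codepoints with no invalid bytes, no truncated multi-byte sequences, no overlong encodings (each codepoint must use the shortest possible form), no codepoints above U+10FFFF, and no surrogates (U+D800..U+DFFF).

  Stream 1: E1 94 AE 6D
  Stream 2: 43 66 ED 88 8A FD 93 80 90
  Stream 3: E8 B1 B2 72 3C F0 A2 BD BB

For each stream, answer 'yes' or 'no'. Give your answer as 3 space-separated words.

Stream 1: decodes cleanly. VALID
Stream 2: error at byte offset 5. INVALID
Stream 3: decodes cleanly. VALID

Answer: yes no yes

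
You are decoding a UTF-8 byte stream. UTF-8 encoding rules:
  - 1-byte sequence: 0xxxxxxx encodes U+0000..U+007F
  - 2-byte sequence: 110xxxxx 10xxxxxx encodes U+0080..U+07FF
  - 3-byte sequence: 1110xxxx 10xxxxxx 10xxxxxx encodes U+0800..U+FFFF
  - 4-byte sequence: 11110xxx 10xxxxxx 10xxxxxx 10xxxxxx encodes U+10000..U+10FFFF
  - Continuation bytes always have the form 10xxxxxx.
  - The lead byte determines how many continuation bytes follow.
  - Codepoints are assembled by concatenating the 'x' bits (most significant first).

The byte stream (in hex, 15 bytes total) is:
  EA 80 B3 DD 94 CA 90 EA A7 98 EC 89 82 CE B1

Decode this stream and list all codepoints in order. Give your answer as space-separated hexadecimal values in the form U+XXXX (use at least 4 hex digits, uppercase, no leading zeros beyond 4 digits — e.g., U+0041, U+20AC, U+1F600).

Answer: U+A033 U+0754 U+0290 U+A9D8 U+C242 U+03B1

Derivation:
Byte[0]=EA: 3-byte lead, need 2 cont bytes. acc=0xA
Byte[1]=80: continuation. acc=(acc<<6)|0x00=0x280
Byte[2]=B3: continuation. acc=(acc<<6)|0x33=0xA033
Completed: cp=U+A033 (starts at byte 0)
Byte[3]=DD: 2-byte lead, need 1 cont bytes. acc=0x1D
Byte[4]=94: continuation. acc=(acc<<6)|0x14=0x754
Completed: cp=U+0754 (starts at byte 3)
Byte[5]=CA: 2-byte lead, need 1 cont bytes. acc=0xA
Byte[6]=90: continuation. acc=(acc<<6)|0x10=0x290
Completed: cp=U+0290 (starts at byte 5)
Byte[7]=EA: 3-byte lead, need 2 cont bytes. acc=0xA
Byte[8]=A7: continuation. acc=(acc<<6)|0x27=0x2A7
Byte[9]=98: continuation. acc=(acc<<6)|0x18=0xA9D8
Completed: cp=U+A9D8 (starts at byte 7)
Byte[10]=EC: 3-byte lead, need 2 cont bytes. acc=0xC
Byte[11]=89: continuation. acc=(acc<<6)|0x09=0x309
Byte[12]=82: continuation. acc=(acc<<6)|0x02=0xC242
Completed: cp=U+C242 (starts at byte 10)
Byte[13]=CE: 2-byte lead, need 1 cont bytes. acc=0xE
Byte[14]=B1: continuation. acc=(acc<<6)|0x31=0x3B1
Completed: cp=U+03B1 (starts at byte 13)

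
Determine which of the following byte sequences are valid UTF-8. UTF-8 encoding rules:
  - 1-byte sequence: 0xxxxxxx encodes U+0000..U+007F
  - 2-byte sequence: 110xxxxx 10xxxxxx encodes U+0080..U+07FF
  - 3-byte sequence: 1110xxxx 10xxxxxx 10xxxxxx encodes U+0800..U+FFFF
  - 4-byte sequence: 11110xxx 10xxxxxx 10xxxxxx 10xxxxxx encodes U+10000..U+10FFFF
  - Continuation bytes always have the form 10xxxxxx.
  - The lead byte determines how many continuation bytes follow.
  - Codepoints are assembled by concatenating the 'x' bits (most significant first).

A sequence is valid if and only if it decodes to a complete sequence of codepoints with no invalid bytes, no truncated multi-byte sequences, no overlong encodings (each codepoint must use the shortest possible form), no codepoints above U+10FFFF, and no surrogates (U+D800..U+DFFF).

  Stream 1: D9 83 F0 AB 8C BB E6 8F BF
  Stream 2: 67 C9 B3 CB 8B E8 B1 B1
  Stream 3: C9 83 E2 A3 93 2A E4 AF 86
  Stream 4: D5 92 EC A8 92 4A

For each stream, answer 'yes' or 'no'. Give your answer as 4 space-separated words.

Answer: yes yes yes yes

Derivation:
Stream 1: decodes cleanly. VALID
Stream 2: decodes cleanly. VALID
Stream 3: decodes cleanly. VALID
Stream 4: decodes cleanly. VALID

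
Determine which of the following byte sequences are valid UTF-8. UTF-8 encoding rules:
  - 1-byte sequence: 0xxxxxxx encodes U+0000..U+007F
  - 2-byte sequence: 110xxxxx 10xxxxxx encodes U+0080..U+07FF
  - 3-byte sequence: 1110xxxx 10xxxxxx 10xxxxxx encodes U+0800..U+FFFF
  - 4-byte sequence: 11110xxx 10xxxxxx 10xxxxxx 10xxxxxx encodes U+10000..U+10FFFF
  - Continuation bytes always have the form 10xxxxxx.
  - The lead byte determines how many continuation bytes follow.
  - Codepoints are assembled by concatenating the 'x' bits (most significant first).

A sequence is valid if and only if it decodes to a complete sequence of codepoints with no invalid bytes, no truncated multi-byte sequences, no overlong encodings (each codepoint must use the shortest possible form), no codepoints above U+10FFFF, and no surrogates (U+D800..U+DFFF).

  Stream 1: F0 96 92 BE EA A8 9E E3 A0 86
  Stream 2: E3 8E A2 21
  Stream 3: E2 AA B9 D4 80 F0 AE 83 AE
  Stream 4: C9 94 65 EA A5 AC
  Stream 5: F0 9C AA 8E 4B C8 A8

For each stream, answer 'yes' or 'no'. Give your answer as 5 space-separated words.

Answer: yes yes yes yes yes

Derivation:
Stream 1: decodes cleanly. VALID
Stream 2: decodes cleanly. VALID
Stream 3: decodes cleanly. VALID
Stream 4: decodes cleanly. VALID
Stream 5: decodes cleanly. VALID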